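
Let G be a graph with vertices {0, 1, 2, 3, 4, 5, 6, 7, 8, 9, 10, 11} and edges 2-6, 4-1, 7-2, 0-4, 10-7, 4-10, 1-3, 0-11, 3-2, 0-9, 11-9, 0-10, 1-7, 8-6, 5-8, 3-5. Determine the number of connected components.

Starting from 0 we can reach 0, 1, 2, 3, 4, 5, 6, 7, 8, 9, 10, 11. That is one component of size 12.
Total: 1 component.

1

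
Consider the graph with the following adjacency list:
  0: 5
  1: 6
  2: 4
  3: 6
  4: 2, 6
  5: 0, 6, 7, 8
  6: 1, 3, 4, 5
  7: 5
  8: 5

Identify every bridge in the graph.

0-5, 1-6, 2-4, 3-6, 4-6, 5-6, 5-7, 5-8

removing 4-6 disconnects 4 from 6; removing 3-6 disconnects 3 from 6; removing 6-1 disconnects 6 from 1; removing 4-2 disconnects 4 from 2 — these are bridges.
In total 8 edges are bridges.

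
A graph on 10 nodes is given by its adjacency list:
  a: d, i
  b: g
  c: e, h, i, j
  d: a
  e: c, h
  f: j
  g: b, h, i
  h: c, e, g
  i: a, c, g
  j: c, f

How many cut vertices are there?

5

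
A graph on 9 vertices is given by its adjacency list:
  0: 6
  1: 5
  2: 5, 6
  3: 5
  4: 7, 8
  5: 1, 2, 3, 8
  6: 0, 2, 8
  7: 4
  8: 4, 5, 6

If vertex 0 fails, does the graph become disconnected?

No

Deleting 0 leaves 1 component (was 1), so 0 is not a cut vertex.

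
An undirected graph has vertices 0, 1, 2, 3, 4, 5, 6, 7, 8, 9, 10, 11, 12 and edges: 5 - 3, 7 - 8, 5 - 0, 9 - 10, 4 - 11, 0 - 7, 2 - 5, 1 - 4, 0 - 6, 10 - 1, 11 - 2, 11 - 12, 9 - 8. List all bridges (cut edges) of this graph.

0-6, 11-12, 3-5

The edges on the cycle 9-10-1-4-11-2-5-0-7-8-9 are not bridges since each lies on that cycle.
But removing 6 - 0 disconnects 6 from 0; removing 3 - 5 disconnects 3 from 5; removing 11 - 12 disconnects 11 from 12 — these are bridges.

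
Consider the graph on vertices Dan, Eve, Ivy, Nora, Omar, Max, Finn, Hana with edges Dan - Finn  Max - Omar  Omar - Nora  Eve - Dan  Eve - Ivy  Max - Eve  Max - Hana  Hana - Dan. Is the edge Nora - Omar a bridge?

Yes

Removing Nora - Omar leaves no path between Nora and Omar: the component count goes from 1 to 2. So it is a bridge.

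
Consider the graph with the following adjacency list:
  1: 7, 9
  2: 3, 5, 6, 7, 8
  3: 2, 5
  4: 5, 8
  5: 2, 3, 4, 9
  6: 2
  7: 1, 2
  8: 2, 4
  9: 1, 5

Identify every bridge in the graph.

2-6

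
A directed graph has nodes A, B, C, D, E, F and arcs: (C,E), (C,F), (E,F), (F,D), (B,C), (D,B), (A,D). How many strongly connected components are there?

2

{B, C, D, E, F} are all mutually reachable — one SCC of size 5.
{A} is an SCC by itself.
That gives 2 strongly connected components.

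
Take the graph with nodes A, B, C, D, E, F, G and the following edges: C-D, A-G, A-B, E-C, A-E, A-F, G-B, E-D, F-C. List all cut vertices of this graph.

Removing A increases the component count from 1 to 2, so A is a cut vertex.
By contrast removing G leaves 1 component; it is not a cut vertex. No other vertex is a cut vertex either.

A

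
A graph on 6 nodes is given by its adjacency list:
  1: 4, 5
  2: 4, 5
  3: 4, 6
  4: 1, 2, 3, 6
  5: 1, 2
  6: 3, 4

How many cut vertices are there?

Removing 4 increases the component count from 1 to 2, so 4 is a cut vertex.
By contrast removing 2 leaves 1 component; it is not a cut vertex. No other vertex is a cut vertex either.

1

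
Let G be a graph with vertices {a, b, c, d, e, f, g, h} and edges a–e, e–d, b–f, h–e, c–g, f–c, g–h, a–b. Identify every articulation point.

e

Removing e increases the component count from 1 to 2, so e is a cut vertex.
By contrast removing a leaves 1 component; it is not a cut vertex. No other vertex is a cut vertex either.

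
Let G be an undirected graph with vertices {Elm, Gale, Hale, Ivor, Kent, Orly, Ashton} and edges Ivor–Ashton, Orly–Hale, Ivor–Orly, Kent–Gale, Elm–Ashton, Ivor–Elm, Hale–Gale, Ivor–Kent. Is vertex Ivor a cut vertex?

Deleting Ivor raises the number of components from 1 to 2, so Ivor is a cut vertex.

Yes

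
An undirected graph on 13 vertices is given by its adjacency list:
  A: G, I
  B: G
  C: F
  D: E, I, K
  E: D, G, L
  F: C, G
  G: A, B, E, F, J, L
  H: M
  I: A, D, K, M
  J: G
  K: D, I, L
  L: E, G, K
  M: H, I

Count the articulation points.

4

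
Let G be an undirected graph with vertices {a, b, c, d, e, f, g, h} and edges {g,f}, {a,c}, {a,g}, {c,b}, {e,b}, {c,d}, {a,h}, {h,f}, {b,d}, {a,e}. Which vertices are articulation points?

Removing a increases the component count from 1 to 2, so a is a cut vertex.
By contrast removing e leaves 1 component; it is not a cut vertex. No other vertex is a cut vertex either.

a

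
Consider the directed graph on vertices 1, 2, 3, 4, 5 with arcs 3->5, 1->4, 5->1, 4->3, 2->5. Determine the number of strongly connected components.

{1, 3, 4, 5} are all mutually reachable — one SCC of size 4.
{2} is an SCC by itself.
That gives 2 strongly connected components.

2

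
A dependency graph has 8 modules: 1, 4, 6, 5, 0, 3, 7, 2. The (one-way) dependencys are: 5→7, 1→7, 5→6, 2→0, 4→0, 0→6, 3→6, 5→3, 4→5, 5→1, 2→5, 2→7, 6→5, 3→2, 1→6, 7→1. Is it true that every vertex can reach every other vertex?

No

There is no directed path from 0 to 4, so the graph is not strongly connected.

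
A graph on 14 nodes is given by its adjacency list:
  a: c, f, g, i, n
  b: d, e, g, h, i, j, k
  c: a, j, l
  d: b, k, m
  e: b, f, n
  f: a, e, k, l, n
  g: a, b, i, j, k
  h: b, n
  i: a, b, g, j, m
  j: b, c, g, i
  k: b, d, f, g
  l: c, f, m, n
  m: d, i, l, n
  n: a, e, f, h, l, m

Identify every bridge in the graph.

The edges on the cycle i-a-n-f-k-d-m-i are not bridges since each lies on that cycle.
Every edge lies on some cycle, so there are no bridges.

none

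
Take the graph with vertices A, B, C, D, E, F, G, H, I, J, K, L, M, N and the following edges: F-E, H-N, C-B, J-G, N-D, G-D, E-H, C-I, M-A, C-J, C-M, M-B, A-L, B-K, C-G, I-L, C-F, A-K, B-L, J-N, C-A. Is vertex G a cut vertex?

Deleting G leaves 1 component (was 1) (its neighbors C, D, J remain connected to each other), so G is not a cut vertex.

No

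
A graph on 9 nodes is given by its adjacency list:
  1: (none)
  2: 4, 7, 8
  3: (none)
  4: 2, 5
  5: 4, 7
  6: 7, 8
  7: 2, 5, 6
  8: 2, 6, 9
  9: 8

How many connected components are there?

3 is isolated — a component by itself.
1 is isolated — a component by itself.
Starting from 2 we can reach 2, 4, 5, 6, 7, 8, 9. That is one component of size 7.
Total: 3 components.

3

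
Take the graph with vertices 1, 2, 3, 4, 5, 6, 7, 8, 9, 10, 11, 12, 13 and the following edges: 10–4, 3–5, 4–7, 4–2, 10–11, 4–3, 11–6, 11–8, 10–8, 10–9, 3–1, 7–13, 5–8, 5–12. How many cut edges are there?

7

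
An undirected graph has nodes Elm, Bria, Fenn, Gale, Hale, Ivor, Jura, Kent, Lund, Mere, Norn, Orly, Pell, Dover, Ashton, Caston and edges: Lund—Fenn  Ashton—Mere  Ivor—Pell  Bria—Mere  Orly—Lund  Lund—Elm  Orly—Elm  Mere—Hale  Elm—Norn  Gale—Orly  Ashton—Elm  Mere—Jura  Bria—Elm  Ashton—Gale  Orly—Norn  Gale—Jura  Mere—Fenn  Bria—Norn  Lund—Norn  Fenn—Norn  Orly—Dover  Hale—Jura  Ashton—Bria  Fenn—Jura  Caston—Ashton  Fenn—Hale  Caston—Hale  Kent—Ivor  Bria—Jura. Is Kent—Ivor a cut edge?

Removing Kent—Ivor leaves no path between Kent and Ivor: the component count goes from 2 to 3. So it is a bridge.

Yes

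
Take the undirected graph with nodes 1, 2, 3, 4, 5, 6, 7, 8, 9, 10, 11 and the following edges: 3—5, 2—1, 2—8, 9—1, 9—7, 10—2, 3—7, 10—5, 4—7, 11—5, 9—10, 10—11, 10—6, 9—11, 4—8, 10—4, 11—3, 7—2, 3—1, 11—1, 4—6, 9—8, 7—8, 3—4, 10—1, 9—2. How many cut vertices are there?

Removing 2, for instance, still leaves 1 component. No single vertex removal increases the component count — the graph has no articulation points.

0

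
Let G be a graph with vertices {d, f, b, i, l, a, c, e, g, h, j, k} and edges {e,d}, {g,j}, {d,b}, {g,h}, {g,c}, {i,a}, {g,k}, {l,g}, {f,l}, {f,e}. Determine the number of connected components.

2

Starting from a we can reach a, i. That is one component of size 2.
Starting from b we can reach b, c, d, e, f, g, h, j, k, l. That is one component of size 10.
Total: 2 components.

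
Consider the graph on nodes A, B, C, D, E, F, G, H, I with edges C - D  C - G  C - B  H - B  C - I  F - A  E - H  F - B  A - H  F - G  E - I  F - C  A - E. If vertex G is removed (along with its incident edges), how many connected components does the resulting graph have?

1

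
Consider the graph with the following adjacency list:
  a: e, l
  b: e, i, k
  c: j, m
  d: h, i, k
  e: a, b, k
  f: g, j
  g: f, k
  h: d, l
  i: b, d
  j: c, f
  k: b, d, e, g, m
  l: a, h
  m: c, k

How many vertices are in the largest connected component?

13

Starting from a we can reach a, b, c, d, e, f, g, h, i, j, k, l, m. That is one component of size 13.
The largest has 13 vertices.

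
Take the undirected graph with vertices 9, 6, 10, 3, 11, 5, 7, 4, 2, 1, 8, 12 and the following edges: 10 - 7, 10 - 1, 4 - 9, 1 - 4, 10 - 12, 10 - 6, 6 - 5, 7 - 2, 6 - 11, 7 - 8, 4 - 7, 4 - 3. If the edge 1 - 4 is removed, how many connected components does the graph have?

1 and 4 are still connected via 1-10-7-4, so the component count stays at 1.

1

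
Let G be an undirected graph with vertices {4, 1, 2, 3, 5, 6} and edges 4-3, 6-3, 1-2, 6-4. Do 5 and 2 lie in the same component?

No

The component containing 5 is {5}, and 2 is not in it.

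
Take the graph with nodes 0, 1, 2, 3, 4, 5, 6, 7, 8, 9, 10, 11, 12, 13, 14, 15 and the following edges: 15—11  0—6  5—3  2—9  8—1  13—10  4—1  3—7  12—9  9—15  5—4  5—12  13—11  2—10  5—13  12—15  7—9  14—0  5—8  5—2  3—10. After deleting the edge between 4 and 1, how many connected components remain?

2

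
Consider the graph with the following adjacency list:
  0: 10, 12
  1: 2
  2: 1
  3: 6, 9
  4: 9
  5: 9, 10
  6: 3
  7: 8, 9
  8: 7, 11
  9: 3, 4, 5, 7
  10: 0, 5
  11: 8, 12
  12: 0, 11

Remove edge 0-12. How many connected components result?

2

0 and 12 are still connected via 0-10-5-9-7-8-11-12, so the component count stays at 2.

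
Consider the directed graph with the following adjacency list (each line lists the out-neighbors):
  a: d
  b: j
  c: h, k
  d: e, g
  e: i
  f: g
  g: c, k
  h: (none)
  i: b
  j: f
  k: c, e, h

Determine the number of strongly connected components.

4

{b, c, e, f, g, i, j, k} are all mutually reachable — one SCC of size 8.
{a} is an SCC by itself.
{d} is an SCC by itself.
{h} is an SCC by itself.
That gives 4 strongly connected components.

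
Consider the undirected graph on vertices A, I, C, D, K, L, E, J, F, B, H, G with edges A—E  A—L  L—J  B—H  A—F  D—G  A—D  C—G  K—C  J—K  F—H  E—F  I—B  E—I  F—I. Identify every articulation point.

Removing A increases the component count from 1 to 2, so A is a cut vertex.
By contrast removing G leaves 1 component; it is not a cut vertex. No other vertex is a cut vertex either.

A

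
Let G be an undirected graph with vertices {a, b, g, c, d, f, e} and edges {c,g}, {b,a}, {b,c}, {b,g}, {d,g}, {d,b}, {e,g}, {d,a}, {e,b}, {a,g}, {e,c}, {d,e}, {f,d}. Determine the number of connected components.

1

Starting from a we can reach a, b, c, d, e, f, g. That is one component of size 7.
Total: 1 component.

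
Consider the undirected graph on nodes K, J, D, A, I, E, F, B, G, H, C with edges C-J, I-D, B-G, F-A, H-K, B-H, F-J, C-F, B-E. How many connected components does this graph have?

3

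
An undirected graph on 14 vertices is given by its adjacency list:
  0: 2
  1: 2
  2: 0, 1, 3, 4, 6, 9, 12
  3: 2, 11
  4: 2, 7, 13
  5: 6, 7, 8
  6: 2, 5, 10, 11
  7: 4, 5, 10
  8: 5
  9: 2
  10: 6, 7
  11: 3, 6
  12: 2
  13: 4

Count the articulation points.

3

Removing 2 increases the component count from 1 to 5, so 2 is a cut vertex.
Removing 4 increases the component count from 1 to 2, so 4 is a cut vertex.
Removing 5 increases the component count from 1 to 2, so 5 is a cut vertex.
By contrast removing 9 leaves 1 component; it is not a cut vertex. No other vertex is a cut vertex either.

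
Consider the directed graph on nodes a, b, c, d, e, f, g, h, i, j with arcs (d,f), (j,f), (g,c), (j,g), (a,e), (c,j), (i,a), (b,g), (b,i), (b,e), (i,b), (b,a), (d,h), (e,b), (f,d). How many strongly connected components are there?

4

{a, b, e, i} are all mutually reachable — one SCC of size 4.
{c, g, j} are all mutually reachable — one SCC of size 3.
{d, f} are all mutually reachable — one SCC of size 2.
{h} is an SCC by itself.
That gives 4 strongly connected components.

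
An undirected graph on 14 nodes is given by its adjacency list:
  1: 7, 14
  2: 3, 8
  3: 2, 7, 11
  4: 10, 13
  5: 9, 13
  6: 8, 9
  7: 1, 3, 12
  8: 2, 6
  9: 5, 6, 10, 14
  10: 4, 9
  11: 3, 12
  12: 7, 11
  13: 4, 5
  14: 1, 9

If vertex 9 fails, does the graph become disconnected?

Yes

Deleting 9 raises the number of components from 1 to 2, so 9 is a cut vertex.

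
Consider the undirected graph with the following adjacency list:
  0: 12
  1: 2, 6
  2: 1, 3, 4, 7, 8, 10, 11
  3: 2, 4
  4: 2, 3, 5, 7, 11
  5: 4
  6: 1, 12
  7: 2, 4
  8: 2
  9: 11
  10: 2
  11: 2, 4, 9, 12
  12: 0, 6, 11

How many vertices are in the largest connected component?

Starting from 0 we can reach 0, 1, 2, 3, 4, 5, 6, 7, 8, 9, 10, 11, 12. That is one component of size 13.
The largest has 13 vertices.

13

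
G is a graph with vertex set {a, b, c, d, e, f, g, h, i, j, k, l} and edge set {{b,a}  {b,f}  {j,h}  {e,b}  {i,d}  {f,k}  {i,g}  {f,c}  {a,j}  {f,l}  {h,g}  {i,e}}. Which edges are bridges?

The edges on the cycle i-e-b-a-j-h-g-i are not bridges since each lies on that cycle.
But removing f-b disconnects f from b; removing f-c disconnects f from c; removing f-k disconnects f from k; removing f-l disconnects f from l — these are bridges.
In total 5 edges are bridges.

b-f, c-f, d-i, f-k, f-l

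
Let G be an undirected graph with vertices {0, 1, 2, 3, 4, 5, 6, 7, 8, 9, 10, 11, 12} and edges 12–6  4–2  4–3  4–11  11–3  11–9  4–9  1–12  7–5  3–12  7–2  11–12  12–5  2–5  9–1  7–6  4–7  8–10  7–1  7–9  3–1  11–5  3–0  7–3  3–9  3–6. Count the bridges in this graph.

2

The edges on the cycle 4-7-1-9-4 are not bridges since each lies on that cycle.
But removing 8–10 disconnects 8 from 10; removing 0–3 disconnects 0 from 3 — these are bridges.
That makes 2 bridges.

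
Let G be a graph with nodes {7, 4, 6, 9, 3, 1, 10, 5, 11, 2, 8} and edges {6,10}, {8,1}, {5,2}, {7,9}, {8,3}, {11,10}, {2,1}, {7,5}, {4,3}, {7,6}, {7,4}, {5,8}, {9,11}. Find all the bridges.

The edges on the cycle 7-9-11-10-6-7 are not bridges since each lies on that cycle.
Every edge lies on some cycle, so there are no bridges.

none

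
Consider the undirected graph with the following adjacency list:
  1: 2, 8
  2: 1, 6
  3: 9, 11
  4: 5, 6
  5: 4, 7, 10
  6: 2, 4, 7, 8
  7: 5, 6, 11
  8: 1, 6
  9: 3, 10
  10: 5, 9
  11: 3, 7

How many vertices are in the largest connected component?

11

Starting from 1 we can reach 1, 2, 3, 4, 5, 6, 7, 8, 9, 10, 11. That is one component of size 11.
The largest has 11 vertices.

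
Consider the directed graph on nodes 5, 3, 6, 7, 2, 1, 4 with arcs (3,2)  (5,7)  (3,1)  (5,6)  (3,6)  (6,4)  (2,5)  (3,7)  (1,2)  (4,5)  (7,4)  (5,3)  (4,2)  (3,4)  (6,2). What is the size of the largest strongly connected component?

{1, 2, 3, 4, 5, 6, 7} are all mutually reachable — one SCC of size 7.
The largest has 7 vertices.

7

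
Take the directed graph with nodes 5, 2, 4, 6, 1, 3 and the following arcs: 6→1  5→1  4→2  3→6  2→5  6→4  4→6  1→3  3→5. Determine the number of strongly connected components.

1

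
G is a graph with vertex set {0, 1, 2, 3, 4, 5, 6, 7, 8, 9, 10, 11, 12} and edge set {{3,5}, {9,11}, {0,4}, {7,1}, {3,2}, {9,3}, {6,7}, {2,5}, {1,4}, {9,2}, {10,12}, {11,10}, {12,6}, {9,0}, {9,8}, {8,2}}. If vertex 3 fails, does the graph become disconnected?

No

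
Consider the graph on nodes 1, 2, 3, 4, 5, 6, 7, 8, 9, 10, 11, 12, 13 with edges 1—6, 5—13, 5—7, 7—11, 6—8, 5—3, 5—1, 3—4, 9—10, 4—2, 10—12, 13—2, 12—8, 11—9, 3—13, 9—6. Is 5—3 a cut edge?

After removing 5—3, the path 5-13-3 still connects them, so the edge is not a bridge.

No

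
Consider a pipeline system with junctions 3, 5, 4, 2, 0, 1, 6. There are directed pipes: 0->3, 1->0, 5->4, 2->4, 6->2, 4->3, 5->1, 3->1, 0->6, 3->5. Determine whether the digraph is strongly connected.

From 5 we can reach every vertex (0, 1, 2, 3, 4, 5, 6), and every vertex can reach 5 (0, 1, 2, 3, 4, 5, 6). So the whole graph is one strongly connected component.

Yes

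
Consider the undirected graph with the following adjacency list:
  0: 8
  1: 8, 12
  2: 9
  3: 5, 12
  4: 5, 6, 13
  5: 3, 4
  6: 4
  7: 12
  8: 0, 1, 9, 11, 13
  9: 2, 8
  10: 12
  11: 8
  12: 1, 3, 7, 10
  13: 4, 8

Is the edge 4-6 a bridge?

Removing 4-6 leaves no path between 4 and 6: the component count goes from 1 to 2. So it is a bridge.

Yes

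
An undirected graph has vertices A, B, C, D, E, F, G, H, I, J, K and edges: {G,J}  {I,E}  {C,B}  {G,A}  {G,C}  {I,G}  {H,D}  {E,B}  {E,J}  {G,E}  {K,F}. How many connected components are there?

Starting from D we can reach D, H. That is one component of size 2.
Starting from F we can reach F, K. That is one component of size 2.
Starting from A we can reach A, B, C, E, G, I, J. That is one component of size 7.
Total: 3 components.

3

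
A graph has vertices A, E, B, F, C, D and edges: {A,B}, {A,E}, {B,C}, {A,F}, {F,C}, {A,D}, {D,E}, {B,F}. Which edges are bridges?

The edges on the cycle A-D-E-A are not bridges since each lies on that cycle.
Every edge lies on some cycle, so there are no bridges.

none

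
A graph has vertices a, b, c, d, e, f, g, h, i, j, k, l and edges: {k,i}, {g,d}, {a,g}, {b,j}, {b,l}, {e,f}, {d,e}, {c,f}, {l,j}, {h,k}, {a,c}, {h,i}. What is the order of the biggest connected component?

6

Starting from b we can reach b, j, l. That is one component of size 3.
Starting from h we can reach h, i, k. That is one component of size 3.
Starting from a we can reach a, c, d, e, f, g. That is one component of size 6.
The largest has 6 vertices.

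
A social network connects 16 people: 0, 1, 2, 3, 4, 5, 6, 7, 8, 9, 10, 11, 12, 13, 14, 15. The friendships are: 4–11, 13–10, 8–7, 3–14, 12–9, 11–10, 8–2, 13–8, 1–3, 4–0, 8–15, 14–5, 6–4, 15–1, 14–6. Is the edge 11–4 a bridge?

After removing 11–4, the path 11-10-13-8-15-1-3-14-6-4 still connects them, so the edge is not a bridge.

No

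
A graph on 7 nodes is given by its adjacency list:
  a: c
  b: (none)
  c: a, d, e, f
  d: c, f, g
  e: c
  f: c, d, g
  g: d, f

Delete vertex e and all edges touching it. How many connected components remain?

2

With e gone, the remaining components are: {b}; {a, c, d, f, g}.
That is 2 components.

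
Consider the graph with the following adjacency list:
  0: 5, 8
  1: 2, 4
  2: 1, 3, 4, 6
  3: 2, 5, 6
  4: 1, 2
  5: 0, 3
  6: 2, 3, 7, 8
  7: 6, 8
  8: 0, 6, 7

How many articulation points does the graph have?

Removing 2 increases the component count from 1 to 2, so 2 is a cut vertex.
By contrast removing 4 leaves 1 component; it is not a cut vertex. No other vertex is a cut vertex either.

1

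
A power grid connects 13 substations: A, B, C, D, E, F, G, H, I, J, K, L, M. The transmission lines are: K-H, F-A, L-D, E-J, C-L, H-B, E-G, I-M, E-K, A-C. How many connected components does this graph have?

Starting from I we can reach I, M. That is one component of size 2.
Starting from A we can reach A, C, D, F, L. That is one component of size 5.
Starting from B we can reach B, E, G, H, J, K. That is one component of size 6.
Total: 3 components.

3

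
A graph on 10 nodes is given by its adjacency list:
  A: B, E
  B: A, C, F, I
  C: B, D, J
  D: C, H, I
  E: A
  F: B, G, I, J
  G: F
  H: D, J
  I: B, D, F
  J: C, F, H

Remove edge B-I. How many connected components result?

1

B and I are still connected via B-F-I, so the component count stays at 1.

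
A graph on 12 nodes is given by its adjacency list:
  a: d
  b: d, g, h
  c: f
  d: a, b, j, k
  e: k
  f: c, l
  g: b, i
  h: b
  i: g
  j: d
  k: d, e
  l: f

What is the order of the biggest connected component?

9

Starting from c we can reach c, f, l. That is one component of size 3.
Starting from a we can reach a, b, d, e, g, h, i, j, k. That is one component of size 9.
The largest has 9 vertices.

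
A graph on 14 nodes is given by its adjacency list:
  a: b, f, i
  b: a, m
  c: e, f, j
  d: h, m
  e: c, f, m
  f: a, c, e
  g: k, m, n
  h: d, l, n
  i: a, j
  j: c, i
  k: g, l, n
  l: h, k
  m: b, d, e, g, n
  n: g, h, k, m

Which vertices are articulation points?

m

Removing m increases the component count from 1 to 2, so m is a cut vertex.
By contrast removing b leaves 1 component; it is not a cut vertex. No other vertex is a cut vertex either.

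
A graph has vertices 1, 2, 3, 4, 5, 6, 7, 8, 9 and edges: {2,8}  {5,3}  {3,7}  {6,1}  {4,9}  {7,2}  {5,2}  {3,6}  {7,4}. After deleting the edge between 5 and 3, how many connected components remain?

1

5 and 3 are still connected via 5-2-7-3, so the component count stays at 1.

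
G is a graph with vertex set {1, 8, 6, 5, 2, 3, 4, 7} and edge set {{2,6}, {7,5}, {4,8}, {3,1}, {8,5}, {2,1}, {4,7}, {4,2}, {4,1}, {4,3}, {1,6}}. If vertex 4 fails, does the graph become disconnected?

Yes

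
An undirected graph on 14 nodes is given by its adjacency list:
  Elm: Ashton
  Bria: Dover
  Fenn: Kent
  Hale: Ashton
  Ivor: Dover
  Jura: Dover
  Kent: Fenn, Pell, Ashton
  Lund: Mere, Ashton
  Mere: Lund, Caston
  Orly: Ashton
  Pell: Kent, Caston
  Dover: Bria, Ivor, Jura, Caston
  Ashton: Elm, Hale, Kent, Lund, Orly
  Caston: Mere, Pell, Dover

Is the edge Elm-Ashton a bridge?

Removing Elm-Ashton leaves no path between Elm and Ashton: the component count goes from 1 to 2. So it is a bridge.

Yes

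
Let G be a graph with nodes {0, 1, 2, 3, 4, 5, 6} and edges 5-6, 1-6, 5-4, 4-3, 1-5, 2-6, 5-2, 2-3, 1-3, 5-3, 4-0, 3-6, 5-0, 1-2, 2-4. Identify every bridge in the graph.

none

The edges on the cycle 1-5-0-4-2-1 are not bridges since each lies on that cycle.
Every edge lies on some cycle, so there are no bridges.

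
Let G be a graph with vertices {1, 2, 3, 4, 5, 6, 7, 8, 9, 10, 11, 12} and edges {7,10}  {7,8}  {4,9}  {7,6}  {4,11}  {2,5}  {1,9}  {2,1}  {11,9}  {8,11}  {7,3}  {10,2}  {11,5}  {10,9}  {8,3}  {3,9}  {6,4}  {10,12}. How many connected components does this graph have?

1

Starting from 1 we can reach 1, 2, 3, 4, 5, 6, 7, 8, 9, 10, 11, 12. That is one component of size 12.
Total: 1 component.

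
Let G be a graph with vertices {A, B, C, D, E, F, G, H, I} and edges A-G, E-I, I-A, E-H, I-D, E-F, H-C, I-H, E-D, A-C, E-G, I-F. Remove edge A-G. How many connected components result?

A and G are still connected via A-I-E-G, so the component count stays at 2.

2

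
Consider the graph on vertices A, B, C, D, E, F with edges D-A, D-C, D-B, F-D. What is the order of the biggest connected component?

5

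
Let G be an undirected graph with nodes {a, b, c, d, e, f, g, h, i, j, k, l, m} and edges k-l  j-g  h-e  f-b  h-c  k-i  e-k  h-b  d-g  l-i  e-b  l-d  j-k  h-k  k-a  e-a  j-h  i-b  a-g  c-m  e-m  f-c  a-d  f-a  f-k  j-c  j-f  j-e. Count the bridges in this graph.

The edges on the cycle j-f-a-k-e-j are not bridges since each lies on that cycle.
Every edge lies on some cycle, so there are no bridges.

0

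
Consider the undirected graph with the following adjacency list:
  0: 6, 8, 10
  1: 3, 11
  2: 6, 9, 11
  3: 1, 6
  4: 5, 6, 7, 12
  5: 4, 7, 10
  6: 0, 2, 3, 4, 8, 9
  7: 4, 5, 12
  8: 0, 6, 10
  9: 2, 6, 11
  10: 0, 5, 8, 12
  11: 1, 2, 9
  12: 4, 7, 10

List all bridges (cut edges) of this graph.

The edges on the cycle 4-12-7-4 are not bridges since each lies on that cycle.
Every edge lies on some cycle, so there are no bridges.

none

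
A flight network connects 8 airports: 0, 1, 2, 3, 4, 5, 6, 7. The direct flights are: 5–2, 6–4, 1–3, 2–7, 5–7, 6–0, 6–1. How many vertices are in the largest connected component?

5

Starting from 2 we can reach 2, 5, 7. That is one component of size 3.
Starting from 0 we can reach 0, 1, 3, 4, 6. That is one component of size 5.
The largest has 5 vertices.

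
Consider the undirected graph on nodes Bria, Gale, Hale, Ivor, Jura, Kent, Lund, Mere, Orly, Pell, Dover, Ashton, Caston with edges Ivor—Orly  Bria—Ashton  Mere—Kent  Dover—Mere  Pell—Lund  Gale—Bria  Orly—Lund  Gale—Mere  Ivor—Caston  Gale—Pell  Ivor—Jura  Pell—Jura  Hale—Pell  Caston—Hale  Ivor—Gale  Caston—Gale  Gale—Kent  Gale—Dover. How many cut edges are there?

The edges on the cycle Gale-Dover-Mere-Gale are not bridges since each lies on that cycle.
But removing Gale—Bria disconnects Gale from Bria; removing Bria—Ashton disconnects Bria from Ashton — these are bridges.
That makes 2 bridges.

2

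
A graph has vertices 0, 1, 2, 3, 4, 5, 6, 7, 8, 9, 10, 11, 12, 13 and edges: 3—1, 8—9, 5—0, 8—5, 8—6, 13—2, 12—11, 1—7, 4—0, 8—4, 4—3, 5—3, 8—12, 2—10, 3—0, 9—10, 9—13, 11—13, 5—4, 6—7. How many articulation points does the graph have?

1

Removing 8 increases the component count from 1 to 2, so 8 is a cut vertex.
By contrast removing 5 leaves 1 component; it is not a cut vertex. No other vertex is a cut vertex either.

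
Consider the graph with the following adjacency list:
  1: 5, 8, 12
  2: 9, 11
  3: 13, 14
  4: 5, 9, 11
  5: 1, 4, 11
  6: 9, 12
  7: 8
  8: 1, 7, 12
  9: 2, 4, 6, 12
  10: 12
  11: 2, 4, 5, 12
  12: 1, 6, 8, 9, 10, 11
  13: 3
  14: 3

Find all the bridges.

The edges on the cycle 12-8-1-12 are not bridges since each lies on that cycle.
But removing 7-8 disconnects 7 from 8; removing 3-13 disconnects 3 from 13; removing 14-3 disconnects 14 from 3; removing 12-10 disconnects 12 from 10 — these are bridges.

10-12, 13-3, 14-3, 7-8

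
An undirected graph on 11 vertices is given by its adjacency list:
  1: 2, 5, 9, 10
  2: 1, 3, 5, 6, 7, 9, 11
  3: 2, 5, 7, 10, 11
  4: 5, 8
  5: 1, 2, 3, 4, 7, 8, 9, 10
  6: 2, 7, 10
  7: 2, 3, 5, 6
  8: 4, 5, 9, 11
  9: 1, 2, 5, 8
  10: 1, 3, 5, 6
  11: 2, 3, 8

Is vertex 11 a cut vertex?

No

Deleting 11 leaves 1 component (was 1) (its neighbors 2, 3, 8 remain connected to each other), so 11 is not a cut vertex.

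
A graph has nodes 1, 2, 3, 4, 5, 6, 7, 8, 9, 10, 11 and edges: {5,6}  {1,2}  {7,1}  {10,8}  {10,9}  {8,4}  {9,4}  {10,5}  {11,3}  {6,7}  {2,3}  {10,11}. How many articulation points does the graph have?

1

Removing 10 increases the component count from 1 to 2, so 10 is a cut vertex.
By contrast removing 1 leaves 1 component; it is not a cut vertex. No other vertex is a cut vertex either.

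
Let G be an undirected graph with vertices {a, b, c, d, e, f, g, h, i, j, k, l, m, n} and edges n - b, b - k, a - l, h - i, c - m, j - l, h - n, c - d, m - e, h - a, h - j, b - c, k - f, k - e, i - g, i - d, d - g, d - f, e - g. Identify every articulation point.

h

Removing h increases the component count from 1 to 2, so h is a cut vertex.
By contrast removing f leaves 1 component; it is not a cut vertex. No other vertex is a cut vertex either.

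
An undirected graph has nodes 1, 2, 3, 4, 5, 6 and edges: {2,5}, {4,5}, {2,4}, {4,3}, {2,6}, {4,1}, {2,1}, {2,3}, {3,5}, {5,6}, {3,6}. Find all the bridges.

none

The edges on the cycle 2-4-5-6-3-2 are not bridges since each lies on that cycle.
Every edge lies on some cycle, so there are no bridges.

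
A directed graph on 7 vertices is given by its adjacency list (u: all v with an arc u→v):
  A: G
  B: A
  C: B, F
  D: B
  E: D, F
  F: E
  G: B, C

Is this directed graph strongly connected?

From A we can reach every vertex (A, B, C, D, E, F, G), and every vertex can reach A (A, B, C, D, E, F, G). So the whole graph is one strongly connected component.

Yes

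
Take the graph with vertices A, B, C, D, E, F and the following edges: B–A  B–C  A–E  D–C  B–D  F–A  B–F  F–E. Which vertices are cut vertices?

B

Removing B increases the component count from 1 to 2, so B is a cut vertex.
By contrast removing D leaves 1 component; it is not a cut vertex. No other vertex is a cut vertex either.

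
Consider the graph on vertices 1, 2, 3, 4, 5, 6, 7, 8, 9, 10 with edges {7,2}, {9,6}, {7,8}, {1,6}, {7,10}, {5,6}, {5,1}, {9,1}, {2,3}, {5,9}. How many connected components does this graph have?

4 is isolated — a component by itself.
Starting from 1 we can reach 1, 5, 6, 9. That is one component of size 4.
Starting from 2 we can reach 2, 3, 7, 8, 10. That is one component of size 5.
Total: 3 components.

3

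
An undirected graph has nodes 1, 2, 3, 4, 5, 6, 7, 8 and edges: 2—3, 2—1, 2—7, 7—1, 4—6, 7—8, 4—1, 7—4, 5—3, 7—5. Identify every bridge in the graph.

4-6, 7-8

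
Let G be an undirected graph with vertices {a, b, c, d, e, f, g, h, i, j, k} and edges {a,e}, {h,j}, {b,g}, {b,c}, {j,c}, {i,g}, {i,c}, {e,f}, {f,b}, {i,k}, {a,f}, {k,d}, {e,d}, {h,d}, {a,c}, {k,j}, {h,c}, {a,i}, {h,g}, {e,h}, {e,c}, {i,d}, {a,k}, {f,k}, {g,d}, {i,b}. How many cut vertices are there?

0

Removing i, for instance, still leaves 1 component. No single vertex removal increases the component count — the graph has no articulation points.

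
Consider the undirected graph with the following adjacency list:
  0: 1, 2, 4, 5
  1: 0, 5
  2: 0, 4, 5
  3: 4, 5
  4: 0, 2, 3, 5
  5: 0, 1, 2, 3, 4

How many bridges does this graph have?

0

The edges on the cycle 4-0-5-3-4 are not bridges since each lies on that cycle.
Every edge lies on some cycle, so there are no bridges.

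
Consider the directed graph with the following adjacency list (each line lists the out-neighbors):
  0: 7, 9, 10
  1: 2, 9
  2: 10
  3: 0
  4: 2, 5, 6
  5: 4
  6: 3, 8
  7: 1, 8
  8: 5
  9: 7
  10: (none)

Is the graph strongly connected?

No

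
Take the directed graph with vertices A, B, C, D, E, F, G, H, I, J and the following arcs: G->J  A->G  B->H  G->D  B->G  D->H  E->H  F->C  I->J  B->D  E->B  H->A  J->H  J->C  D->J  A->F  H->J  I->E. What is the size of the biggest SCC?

5

{A, D, G, H, J} are all mutually reachable — one SCC of size 5.
{C} is an SCC by itself.
{I} is an SCC by itself.
{E} is an SCC by itself.
{B} is an SCC by itself.
(and 1 more singleton SCC)
The largest has 5 vertices.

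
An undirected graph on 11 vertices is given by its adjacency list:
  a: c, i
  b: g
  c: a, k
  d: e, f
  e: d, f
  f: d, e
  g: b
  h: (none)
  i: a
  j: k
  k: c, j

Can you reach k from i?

From i we can reach a, c, i, j, k, which includes k.

Yes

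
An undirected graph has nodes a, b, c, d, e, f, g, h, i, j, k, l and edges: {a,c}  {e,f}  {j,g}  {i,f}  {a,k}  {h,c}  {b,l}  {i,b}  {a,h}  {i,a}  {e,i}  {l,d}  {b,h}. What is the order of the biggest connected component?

Starting from g we can reach g, j. That is one component of size 2.
Starting from a we can reach a, b, c, d, e, f, h, i, k, l. That is one component of size 10.
The largest has 10 vertices.

10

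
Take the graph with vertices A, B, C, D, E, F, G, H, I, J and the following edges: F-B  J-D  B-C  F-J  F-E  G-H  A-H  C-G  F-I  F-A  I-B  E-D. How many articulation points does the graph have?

1

Removing F increases the component count from 1 to 2, so F is a cut vertex.
By contrast removing B leaves 1 component; it is not a cut vertex. No other vertex is a cut vertex either.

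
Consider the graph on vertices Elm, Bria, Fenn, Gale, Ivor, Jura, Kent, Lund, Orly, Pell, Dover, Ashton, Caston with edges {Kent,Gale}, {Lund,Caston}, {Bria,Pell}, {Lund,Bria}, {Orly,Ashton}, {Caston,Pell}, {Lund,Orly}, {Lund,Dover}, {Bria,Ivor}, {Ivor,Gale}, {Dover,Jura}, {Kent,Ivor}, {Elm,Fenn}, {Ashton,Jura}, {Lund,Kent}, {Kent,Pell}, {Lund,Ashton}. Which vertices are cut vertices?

Lund

Removing Lund increases the component count from 2 to 3, so Lund is a cut vertex.
By contrast removing Elm leaves 2 components; it is not a cut vertex. No other vertex is a cut vertex either.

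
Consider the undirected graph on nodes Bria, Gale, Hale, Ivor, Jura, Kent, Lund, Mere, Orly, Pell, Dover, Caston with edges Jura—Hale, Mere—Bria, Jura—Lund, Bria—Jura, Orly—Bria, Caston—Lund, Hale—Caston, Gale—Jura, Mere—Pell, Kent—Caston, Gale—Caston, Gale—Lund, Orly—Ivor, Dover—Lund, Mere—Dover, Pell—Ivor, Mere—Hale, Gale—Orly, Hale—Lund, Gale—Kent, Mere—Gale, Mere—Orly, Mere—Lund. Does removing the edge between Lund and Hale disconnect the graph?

After removing Lund—Hale, the path Lund-Mere-Hale still connects them, so the edge is not a bridge.

No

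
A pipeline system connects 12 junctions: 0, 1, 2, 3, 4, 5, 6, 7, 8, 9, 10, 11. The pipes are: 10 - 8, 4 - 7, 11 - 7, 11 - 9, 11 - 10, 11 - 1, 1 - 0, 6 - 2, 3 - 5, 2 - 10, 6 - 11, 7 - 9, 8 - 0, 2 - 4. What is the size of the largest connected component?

10

Starting from 3 we can reach 3, 5. That is one component of size 2.
Starting from 0 we can reach 0, 1, 2, 4, 6, 7, 8, 9, 10, 11. That is one component of size 10.
The largest has 10 vertices.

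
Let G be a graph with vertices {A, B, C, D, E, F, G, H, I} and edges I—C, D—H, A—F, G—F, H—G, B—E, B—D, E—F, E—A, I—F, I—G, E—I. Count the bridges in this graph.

1

The edges on the cycle B-E-A-F-G-H-D-B are not bridges since each lies on that cycle.
But removing C—I disconnects C from I — this is a bridge.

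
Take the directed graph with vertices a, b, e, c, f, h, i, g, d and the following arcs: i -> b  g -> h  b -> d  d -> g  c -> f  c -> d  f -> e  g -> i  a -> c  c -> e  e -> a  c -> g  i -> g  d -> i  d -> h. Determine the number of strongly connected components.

3

{a, c, e, f} are all mutually reachable — one SCC of size 4.
{b, d, g, i} are all mutually reachable — one SCC of size 4.
{h} is an SCC by itself.
That gives 3 strongly connected components.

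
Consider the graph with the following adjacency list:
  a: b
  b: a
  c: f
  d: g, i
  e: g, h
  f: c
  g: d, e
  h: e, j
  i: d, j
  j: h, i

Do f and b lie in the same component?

The component containing f is {c, f}, and b is not in it.

No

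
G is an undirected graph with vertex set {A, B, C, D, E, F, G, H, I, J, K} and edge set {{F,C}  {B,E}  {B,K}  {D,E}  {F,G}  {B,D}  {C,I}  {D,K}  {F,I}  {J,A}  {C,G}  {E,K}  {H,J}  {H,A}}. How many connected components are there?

Starting from A we can reach A, H, J. That is one component of size 3.
Starting from B we can reach B, D, E, K. That is one component of size 4.
Starting from C we can reach C, F, G, I. That is one component of size 4.
Total: 3 components.

3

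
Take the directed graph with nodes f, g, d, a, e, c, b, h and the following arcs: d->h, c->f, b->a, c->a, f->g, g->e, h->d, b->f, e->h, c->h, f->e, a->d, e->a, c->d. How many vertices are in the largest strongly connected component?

2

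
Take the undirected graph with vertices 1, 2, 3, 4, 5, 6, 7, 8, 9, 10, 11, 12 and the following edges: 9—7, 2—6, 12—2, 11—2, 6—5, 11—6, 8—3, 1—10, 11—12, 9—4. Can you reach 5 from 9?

The component containing 9 is {4, 7, 9}, and 5 is not in it.

No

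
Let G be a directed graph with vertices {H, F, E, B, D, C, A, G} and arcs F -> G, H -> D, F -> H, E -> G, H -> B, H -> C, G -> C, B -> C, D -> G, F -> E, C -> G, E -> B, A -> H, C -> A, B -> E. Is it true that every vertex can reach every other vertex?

No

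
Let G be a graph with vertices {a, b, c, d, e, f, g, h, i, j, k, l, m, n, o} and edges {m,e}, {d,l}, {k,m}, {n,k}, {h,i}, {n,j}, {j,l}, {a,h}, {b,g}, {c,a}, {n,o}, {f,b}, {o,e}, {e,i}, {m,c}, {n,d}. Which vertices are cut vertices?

Removing b increases the component count from 2 to 3, so b is a cut vertex.
Removing n increases the component count from 2 to 3, so n is a cut vertex.
By contrast removing o leaves 2 components; it is not a cut vertex. No other vertex is a cut vertex either.

b, n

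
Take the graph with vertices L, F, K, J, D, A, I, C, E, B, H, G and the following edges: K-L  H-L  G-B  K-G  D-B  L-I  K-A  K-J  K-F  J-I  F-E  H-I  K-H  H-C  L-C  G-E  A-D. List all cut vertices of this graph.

Removing K increases the component count from 1 to 2, so K is a cut vertex.
By contrast removing G leaves 1 component; it is not a cut vertex. No other vertex is a cut vertex either.

K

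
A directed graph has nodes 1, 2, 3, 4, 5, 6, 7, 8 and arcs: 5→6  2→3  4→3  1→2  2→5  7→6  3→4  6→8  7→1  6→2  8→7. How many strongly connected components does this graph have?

{1, 2, 5, 6, 7, 8} are all mutually reachable — one SCC of size 6.
{3, 4} are all mutually reachable — one SCC of size 2.
That gives 2 strongly connected components.

2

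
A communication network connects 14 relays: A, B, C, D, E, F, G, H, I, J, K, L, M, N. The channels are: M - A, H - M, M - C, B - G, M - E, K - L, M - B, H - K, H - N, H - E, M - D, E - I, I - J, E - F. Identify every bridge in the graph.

The edges on the cycle H-M-E-H are not bridges since each lies on that cycle.
But removing J - I disconnects J from I; removing M - C disconnects M from C; removing H - N disconnects H from N; removing E - I disconnects E from I — these are bridges.
In total 11 edges are bridges.

A-M, B-G, B-M, C-M, D-M, E-F, E-I, H-K, H-N, I-J, K-L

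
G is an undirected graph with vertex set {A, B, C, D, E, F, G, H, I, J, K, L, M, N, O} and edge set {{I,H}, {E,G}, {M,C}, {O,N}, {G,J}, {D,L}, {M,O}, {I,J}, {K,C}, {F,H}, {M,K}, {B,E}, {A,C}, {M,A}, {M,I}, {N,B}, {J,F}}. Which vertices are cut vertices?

M

Removing M increases the component count from 2 to 3, so M is a cut vertex.
By contrast removing E leaves 2 components; it is not a cut vertex. No other vertex is a cut vertex either.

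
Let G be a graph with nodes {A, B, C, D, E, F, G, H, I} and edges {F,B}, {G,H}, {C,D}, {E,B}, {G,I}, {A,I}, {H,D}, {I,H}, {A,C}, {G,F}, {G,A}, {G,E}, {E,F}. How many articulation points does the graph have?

Removing G increases the component count from 1 to 2, so G is a cut vertex.
By contrast removing A leaves 1 component; it is not a cut vertex. No other vertex is a cut vertex either.

1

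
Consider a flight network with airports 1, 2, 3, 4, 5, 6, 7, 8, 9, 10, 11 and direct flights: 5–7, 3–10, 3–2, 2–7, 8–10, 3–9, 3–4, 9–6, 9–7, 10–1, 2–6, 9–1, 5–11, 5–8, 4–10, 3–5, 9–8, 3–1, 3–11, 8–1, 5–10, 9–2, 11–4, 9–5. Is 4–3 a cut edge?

No

After removing 4–3, the path 4-11-3 still connects them, so the edge is not a bridge.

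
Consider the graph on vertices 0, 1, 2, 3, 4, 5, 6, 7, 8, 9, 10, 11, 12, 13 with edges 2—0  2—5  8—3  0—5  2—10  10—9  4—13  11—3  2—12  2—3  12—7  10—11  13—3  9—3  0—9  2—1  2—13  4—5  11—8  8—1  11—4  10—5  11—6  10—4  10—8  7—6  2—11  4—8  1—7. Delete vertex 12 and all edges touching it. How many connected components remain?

With 12 gone, the remaining components are: {0, 1, 2, 3, 4, 5, 6, 7, 8, 9, 10, 11, 13}.
That is 1 component.

1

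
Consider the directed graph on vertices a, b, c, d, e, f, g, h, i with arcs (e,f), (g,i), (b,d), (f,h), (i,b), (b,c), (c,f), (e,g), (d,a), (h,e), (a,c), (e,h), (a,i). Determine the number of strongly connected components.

{a, b, c, d, e, f, g, h, i} are all mutually reachable — one SCC of size 9.
That gives 1 strongly connected component.

1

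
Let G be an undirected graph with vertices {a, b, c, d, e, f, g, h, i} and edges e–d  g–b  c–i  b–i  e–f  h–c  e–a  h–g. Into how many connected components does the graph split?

2

Starting from a we can reach a, d, e, f. That is one component of size 4.
Starting from b we can reach b, c, g, h, i. That is one component of size 5.
Total: 2 components.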